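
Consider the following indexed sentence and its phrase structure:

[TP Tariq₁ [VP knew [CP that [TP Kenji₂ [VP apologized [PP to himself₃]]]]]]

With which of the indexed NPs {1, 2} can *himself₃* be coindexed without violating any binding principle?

*himself* is an anaphor, so Principle A applies: it must be bound in its binding domain.
Binding domain of *himself₃*: the embedded TP, whose subject is Kenji₂.
*Tariq₁* c-commands the anaphor but is outside its binding domain → cannot satisfy Principle A.
*Kenji₂* c-commands the anaphor within its binding domain → licit binder.

{2}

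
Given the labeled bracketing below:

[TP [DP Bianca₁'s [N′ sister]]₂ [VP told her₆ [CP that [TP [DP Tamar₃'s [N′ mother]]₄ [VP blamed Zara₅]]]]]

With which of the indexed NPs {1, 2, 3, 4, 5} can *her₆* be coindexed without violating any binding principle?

{1}

*her* is a pronoun, so Principle B applies: it must be free in its binding domain.
Binding domain of *her₆*: the matrix TP, whose subject is [Bianca₁'s sister]₂.
*Bianca₁* and the pronoun do not c-command one another → neither Principle B nor Principle C is at stake; coindexation permitted.
*[Bianca₁'s sister]₂* c-commands the pronoun within its binding domain → coindexation would violate Principle B.
*Tamar₃*: the pronoun c-commands this R-expression → coindexation would violate Principle C on *Tamar₃*.
*[Tamar₃'s mother]₄*: the pronoun c-commands this R-expression → coindexation would violate Principle C on *[Tamar₃'s mother]₄*.
*Zara₅*: the pronoun c-commands this R-expression → coindexation would violate Principle C on *Zara₅*.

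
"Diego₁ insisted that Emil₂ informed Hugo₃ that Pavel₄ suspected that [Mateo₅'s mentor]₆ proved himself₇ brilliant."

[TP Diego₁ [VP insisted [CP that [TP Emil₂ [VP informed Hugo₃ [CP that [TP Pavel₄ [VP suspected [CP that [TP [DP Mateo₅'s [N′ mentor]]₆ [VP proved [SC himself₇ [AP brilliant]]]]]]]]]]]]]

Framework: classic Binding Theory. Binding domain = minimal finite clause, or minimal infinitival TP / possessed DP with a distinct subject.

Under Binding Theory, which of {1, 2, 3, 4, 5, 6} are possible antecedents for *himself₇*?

*himself* is an anaphor, so Principle A applies: it must be bound in its binding domain.
Binding domain of *himself₇*: the embedded TP, whose subject is [Mateo₅'s mentor]₆.
*Diego₁* c-commands the anaphor but is outside its binding domain → cannot satisfy Principle A.
*Emil₂* c-commands the anaphor but is outside its binding domain → cannot satisfy Principle A.
*Hugo₃* c-commands the anaphor but is outside its binding domain → cannot satisfy Principle A.
*Pavel₄* c-commands the anaphor but is outside its binding domain → cannot satisfy Principle A.
*Mateo₅* does not c-command the anaphor → cannot bind it.
*[Mateo₅'s mentor]₆* c-commands the anaphor within its binding domain → licit binder.

{6}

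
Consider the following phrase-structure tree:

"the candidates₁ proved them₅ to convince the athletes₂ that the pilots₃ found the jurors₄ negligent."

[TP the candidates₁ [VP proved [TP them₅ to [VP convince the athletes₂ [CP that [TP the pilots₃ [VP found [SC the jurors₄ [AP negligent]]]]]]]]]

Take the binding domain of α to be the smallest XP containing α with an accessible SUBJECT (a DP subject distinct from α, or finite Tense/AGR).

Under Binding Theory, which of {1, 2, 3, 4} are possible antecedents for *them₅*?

*them* is a pronoun, so Principle B applies: it must be free in its binding domain.
Binding domain of *them₅*: the matrix TP, whose subject is the candidates₁.
*the candidates₁* c-commands the pronoun within its binding domain → coindexation would violate Principle B.
*the athletes₂*: the pronoun c-commands this R-expression → coindexation would violate Principle C on *the athletes₂*.
*the pilots₃*: the pronoun c-commands this R-expression → coindexation would violate Principle C on *the pilots₃*.
*the jurors₄*: the pronoun c-commands this R-expression → coindexation would violate Principle C on *the jurors₄*.

none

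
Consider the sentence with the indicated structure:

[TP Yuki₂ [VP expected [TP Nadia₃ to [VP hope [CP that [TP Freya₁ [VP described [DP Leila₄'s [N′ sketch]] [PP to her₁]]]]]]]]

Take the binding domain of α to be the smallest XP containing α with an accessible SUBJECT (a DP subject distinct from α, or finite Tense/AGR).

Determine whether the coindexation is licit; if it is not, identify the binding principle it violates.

Principle B

The two coindexed NPs are *Freya₁* and *her₁*.
*her₁* is a pronoun. Its binding domain is the embedded TP, whose subject is Freya₁.
*Freya₁* c-commands it within that domain and carries the same index.
The pronoun is locally bound → Principle B violation.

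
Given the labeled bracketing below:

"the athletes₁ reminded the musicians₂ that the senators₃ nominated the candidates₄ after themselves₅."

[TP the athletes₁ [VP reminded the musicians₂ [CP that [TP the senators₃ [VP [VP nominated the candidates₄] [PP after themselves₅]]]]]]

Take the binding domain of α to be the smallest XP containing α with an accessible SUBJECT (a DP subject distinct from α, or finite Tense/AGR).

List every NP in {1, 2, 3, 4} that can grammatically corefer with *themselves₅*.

{3}

*themselves* is an anaphor, so Principle A applies: it must be bound in its binding domain.
Binding domain of *themselves₅*: the embedded TP, whose subject is the senators₃.
*the athletes₁* c-commands the anaphor but is outside its binding domain → cannot satisfy Principle A.
*the musicians₂* c-commands the anaphor but is outside its binding domain → cannot satisfy Principle A.
*the senators₃* c-commands the anaphor within its binding domain → licit binder.
*the candidates₄* does not c-command the anaphor → cannot bind it.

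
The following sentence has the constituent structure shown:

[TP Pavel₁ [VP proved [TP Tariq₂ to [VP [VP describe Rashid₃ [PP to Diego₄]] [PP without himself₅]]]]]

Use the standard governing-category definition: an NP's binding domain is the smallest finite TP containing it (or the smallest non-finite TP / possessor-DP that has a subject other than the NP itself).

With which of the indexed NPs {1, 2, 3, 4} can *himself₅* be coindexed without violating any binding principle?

*himself* is an anaphor, so Principle A applies: it must be bound in its binding domain.
Binding domain of *himself₅*: the embedded TP, whose subject is Tariq₂.
*Pavel₁* c-commands the anaphor but is outside its binding domain → cannot satisfy Principle A.
*Tariq₂* c-commands the anaphor within its binding domain → licit binder.
*Rashid₃* does not c-command the anaphor → cannot bind it.
*Diego₄* does not c-command the anaphor → cannot bind it.

{2}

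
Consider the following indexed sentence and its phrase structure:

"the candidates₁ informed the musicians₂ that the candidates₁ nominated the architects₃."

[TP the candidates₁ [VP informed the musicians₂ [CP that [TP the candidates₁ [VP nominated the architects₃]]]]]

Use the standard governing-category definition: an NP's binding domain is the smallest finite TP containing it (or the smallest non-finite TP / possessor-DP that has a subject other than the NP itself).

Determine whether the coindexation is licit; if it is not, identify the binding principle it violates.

The two coindexed NPs are *the candidates₁* (the higher occurrence) and *the candidates₁* (the lower occurrence).
*the candidates₁* (the lower occurrence) is an R-expression. Principle C requires it to be free everywhere.
*the candidates₁* (the higher occurrence) c-commands it and carries the same index.
The R-expression is bound → Principle C violation.

Principle C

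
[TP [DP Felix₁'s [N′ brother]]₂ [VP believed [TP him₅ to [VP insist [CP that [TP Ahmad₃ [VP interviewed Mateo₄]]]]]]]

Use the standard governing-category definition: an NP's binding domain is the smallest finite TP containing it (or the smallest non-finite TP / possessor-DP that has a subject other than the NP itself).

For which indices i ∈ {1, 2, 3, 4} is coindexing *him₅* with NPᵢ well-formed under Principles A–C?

*him* is a pronoun, so Principle B applies: it must be free in its binding domain.
Binding domain of *him₅*: the matrix TP, whose subject is [Felix₁'s brother]₂.
*Felix₁* and the pronoun do not c-command one another → neither Principle B nor Principle C is at stake; coindexation permitted.
*[Felix₁'s brother]₂* c-commands the pronoun within its binding domain → coindexation would violate Principle B.
*Ahmad₃*: the pronoun c-commands this R-expression → coindexation would violate Principle C on *Ahmad₃*.
*Mateo₄*: the pronoun c-commands this R-expression → coindexation would violate Principle C on *Mateo₄*.

{1}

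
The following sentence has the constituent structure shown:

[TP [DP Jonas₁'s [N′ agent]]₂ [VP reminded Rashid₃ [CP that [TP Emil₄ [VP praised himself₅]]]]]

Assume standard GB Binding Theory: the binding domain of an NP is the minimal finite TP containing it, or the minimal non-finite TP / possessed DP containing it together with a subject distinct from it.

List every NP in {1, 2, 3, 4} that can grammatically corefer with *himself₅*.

*himself* is an anaphor, so Principle A applies: it must be bound in its binding domain.
Binding domain of *himself₅*: the embedded TP, whose subject is Emil₄.
*Jonas₁* does not c-command the anaphor → cannot bind it.
*[Jonas₁'s agent]₂* c-commands the anaphor but is outside its binding domain → cannot satisfy Principle A.
*Rashid₃* c-commands the anaphor but is outside its binding domain → cannot satisfy Principle A.
*Emil₄* c-commands the anaphor within its binding domain → licit binder.

{4}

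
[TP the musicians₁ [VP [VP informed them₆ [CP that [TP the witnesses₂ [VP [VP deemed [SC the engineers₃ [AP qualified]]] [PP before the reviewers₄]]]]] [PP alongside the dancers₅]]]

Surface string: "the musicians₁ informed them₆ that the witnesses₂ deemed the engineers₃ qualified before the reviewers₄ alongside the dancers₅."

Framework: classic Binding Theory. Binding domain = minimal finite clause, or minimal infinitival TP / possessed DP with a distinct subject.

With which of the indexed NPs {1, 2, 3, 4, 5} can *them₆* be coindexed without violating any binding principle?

{5}

*them* is a pronoun, so Principle B applies: it must be free in its binding domain.
Binding domain of *them₆*: the matrix TP, whose subject is the musicians₁.
*the musicians₁* c-commands the pronoun within its binding domain → coindexation would violate Principle B.
*the witnesses₂*: the pronoun c-commands this R-expression → coindexation would violate Principle C on *the witnesses₂*.
*the engineers₃*: the pronoun c-commands this R-expression → coindexation would violate Principle C on *the engineers₃*.
*the reviewers₄*: the pronoun c-commands this R-expression → coindexation would violate Principle C on *the reviewers₄*.
*the dancers₅* and the pronoun do not c-command one another → neither Principle B nor Principle C is at stake; coindexation permitted.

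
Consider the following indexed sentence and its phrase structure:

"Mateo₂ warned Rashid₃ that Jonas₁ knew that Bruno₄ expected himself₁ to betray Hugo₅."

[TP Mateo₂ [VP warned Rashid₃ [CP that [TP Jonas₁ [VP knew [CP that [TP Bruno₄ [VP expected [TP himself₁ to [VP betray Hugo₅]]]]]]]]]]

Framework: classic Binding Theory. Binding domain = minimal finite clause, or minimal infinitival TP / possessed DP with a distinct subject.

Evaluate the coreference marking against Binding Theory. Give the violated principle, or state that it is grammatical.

The two coindexed NPs are *Jonas₁* and *himself₁*.
*himself₁* is an anaphor. Principle A requires it to be bound within its binding domain — the embedded TP, whose subject is Bruno₄.
Within that domain it is c-commanded by *Bruno₄*, which does not share its index.
*Jonas₁* does c-command the anaphor, but from outside its binding domain.
The anaphor is unbound in its domain → Principle A violation.

Principle A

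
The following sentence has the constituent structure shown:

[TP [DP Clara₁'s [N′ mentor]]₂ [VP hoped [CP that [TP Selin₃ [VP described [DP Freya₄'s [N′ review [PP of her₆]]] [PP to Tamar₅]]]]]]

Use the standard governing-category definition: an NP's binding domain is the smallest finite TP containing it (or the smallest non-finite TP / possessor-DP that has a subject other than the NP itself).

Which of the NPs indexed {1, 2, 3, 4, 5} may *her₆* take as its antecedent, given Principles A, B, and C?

{1, 2, 3, 5}

*her* is a pronoun, so Principle B applies: it must be free in its binding domain.
Binding domain of *her₆*: the possessed DP, whose subject is Freya₄.
*Clara₁* and the pronoun do not c-command one another → neither Principle B nor Principle C is at stake; coindexation permitted.
*[Clara₁'s mentor]₂* c-commands the pronoun but from outside its binding domain, and is not c-commanded by it → coindexation permitted.
*Selin₃* c-commands the pronoun but from outside its binding domain, and is not c-commanded by it → coindexation permitted.
*Freya₄* c-commands the pronoun within its binding domain → coindexation would violate Principle B.
*Tamar₅* and the pronoun do not c-command one another → neither Principle B nor Principle C is at stake; coindexation permitted.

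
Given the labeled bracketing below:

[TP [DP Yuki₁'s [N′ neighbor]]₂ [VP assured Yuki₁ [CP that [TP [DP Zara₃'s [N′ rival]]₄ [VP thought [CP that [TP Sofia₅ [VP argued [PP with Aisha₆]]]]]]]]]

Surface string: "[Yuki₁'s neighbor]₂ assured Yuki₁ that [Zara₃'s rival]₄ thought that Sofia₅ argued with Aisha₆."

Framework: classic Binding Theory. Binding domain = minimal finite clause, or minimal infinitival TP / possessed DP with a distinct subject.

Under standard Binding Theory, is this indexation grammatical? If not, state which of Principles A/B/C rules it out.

grammatical

The two coindexed NPs are *Yuki₁* and *Yuki₁*.
*Yuki₁* is an R-expression; no coindexed NP c-commands it, so Principle C holds.
*Yuki₁* is an R-expression; *Yuki₁* does not c-command it, and no other NP shares its index, so Principle C is satisfied.
All principles are respected.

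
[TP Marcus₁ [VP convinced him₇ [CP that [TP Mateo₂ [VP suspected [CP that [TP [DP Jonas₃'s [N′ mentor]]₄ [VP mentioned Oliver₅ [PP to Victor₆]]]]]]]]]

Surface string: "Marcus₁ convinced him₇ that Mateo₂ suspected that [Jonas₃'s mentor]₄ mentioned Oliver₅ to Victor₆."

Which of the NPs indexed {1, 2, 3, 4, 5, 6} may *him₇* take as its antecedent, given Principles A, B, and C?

*him* is a pronoun, so Principle B applies: it must be free in its binding domain.
Binding domain of *him₇*: the matrix TP, whose subject is Marcus₁.
*Marcus₁* c-commands the pronoun within its binding domain → coindexation would violate Principle B.
*Mateo₂*: the pronoun c-commands this R-expression → coindexation would violate Principle C on *Mateo₂*.
*Jonas₃*: the pronoun c-commands this R-expression → coindexation would violate Principle C on *Jonas₃*.
*[Jonas₃'s mentor]₄*: the pronoun c-commands this R-expression → coindexation would violate Principle C on *[Jonas₃'s mentor]₄*.
*Oliver₅*: the pronoun c-commands this R-expression → coindexation would violate Principle C on *Oliver₅*.
*Victor₆*: the pronoun c-commands this R-expression → coindexation would violate Principle C on *Victor₆*.

none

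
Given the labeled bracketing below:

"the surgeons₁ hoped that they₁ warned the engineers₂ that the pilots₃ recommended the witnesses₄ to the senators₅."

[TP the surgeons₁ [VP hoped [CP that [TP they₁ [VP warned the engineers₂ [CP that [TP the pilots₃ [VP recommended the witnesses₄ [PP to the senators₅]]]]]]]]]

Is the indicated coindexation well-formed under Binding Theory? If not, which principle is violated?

The two coindexed NPs are *the surgeons₁* and *they₁*.
*they₁* is a pronoun; nothing c-commands it within its binding domain (the embedded TP.), so Principle B holds trivially.
*the surgeons₁* is an R-expression; *they₁* does not c-command it, and no other NP shares its index, so Principle C is satisfied.
All principles are respected.

grammatical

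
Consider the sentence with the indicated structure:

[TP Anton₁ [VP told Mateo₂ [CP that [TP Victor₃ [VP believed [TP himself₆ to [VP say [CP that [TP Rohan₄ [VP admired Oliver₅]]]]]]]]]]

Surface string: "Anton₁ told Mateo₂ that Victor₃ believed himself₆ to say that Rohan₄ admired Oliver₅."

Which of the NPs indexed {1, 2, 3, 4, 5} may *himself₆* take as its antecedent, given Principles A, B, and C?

{3}

*himself* is an anaphor, so Principle A applies: it must be bound in its binding domain.
Binding domain of *himself₆*: the embedded TP, whose subject is Victor₃.
*Anton₁* c-commands the anaphor but is outside its binding domain → cannot satisfy Principle A.
*Mateo₂* c-commands the anaphor but is outside its binding domain → cannot satisfy Principle A.
*Victor₃* c-commands the anaphor within its binding domain → licit binder.
*Rohan₄* does not c-command the anaphor → cannot bind it.
*Oliver₅* does not c-command the anaphor → cannot bind it.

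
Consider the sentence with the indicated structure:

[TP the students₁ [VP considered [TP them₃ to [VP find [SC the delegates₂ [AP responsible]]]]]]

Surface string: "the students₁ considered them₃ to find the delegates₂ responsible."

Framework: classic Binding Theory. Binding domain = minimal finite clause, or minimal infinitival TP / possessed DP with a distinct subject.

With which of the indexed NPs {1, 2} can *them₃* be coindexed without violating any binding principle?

*them* is a pronoun, so Principle B applies: it must be free in its binding domain.
Binding domain of *them₃*: the matrix TP, whose subject is the students₁.
*the students₁* c-commands the pronoun within its binding domain → coindexation would violate Principle B.
*the delegates₂*: the pronoun c-commands this R-expression → coindexation would violate Principle C on *the delegates₂*.

none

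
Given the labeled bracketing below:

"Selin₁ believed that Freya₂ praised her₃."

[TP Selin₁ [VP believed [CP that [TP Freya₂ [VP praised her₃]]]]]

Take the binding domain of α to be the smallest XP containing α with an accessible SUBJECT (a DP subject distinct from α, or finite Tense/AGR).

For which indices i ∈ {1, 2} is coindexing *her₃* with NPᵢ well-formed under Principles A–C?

*her* is a pronoun, so Principle B applies: it must be free in its binding domain.
Binding domain of *her₃*: the embedded TP, whose subject is Freya₂.
*Selin₁* c-commands the pronoun but from outside its binding domain, and is not c-commanded by it → coindexation permitted.
*Freya₂* c-commands the pronoun within its binding domain → coindexation would violate Principle B.

{1}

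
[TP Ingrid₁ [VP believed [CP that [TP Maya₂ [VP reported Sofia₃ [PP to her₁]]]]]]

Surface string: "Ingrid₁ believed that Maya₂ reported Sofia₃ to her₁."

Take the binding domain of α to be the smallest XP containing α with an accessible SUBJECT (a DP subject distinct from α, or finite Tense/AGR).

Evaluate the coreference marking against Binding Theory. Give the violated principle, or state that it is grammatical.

grammatical

The two coindexed NPs are *Ingrid₁* and *her₁*.
*her₁* is a pronoun; its binding domain is the embedded TP, whose subject is Maya₂. Within that domain it is c-commanded only by *Maya₂*, *Sofia₃*, which carry a different index — the pronoun is free locally, so Principle B holds.
*Ingrid₁* is an R-expression; *her₁* does not c-command it, and no other NP shares its index, so Principle C is satisfied.
All principles are respected.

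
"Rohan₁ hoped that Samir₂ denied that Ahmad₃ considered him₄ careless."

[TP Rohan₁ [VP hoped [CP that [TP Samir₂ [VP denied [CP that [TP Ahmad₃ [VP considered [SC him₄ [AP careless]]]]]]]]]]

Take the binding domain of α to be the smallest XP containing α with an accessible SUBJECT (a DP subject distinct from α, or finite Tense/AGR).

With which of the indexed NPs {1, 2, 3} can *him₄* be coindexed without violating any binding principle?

{1, 2}

*him* is a pronoun, so Principle B applies: it must be free in its binding domain.
Binding domain of *him₄*: the embedded TP, whose subject is Ahmad₃.
*Rohan₁* c-commands the pronoun but from outside its binding domain, and is not c-commanded by it → coindexation permitted.
*Samir₂* c-commands the pronoun but from outside its binding domain, and is not c-commanded by it → coindexation permitted.
*Ahmad₃* c-commands the pronoun within its binding domain → coindexation would violate Principle B.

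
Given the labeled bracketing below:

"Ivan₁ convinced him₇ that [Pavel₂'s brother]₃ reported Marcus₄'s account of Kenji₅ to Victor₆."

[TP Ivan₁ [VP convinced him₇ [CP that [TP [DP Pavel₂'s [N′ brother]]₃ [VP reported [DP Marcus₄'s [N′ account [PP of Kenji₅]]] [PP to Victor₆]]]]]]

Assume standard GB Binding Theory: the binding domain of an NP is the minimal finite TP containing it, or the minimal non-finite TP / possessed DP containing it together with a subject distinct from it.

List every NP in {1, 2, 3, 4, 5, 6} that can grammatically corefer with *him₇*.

none

*him* is a pronoun, so Principle B applies: it must be free in its binding domain.
Binding domain of *him₇*: the matrix TP, whose subject is Ivan₁.
*Ivan₁* c-commands the pronoun within its binding domain → coindexation would violate Principle B.
*Pavel₂*: the pronoun c-commands this R-expression → coindexation would violate Principle C on *Pavel₂*.
*[Pavel₂'s brother]₃*: the pronoun c-commands this R-expression → coindexation would violate Principle C on *[Pavel₂'s brother]₃*.
*Marcus₄*: the pronoun c-commands this R-expression → coindexation would violate Principle C on *Marcus₄*.
*Kenji₅*: the pronoun c-commands this R-expression → coindexation would violate Principle C on *Kenji₅*.
*Victor₆*: the pronoun c-commands this R-expression → coindexation would violate Principle C on *Victor₆*.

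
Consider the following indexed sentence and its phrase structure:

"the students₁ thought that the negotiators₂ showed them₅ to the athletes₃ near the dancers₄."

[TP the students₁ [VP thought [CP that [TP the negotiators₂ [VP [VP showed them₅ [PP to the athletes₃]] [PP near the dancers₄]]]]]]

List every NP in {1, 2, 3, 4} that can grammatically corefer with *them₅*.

{1, 4}

*them* is a pronoun, so Principle B applies: it must be free in its binding domain.
Binding domain of *them₅*: the embedded TP, whose subject is the negotiators₂.
*the students₁* c-commands the pronoun but from outside its binding domain, and is not c-commanded by it → coindexation permitted.
*the negotiators₂* c-commands the pronoun within its binding domain → coindexation would violate Principle B.
*the athletes₃*: the pronoun c-commands this R-expression → coindexation would violate Principle C on *the athletes₃*.
*the dancers₄* and the pronoun do not c-command one another → neither Principle B nor Principle C is at stake; coindexation permitted.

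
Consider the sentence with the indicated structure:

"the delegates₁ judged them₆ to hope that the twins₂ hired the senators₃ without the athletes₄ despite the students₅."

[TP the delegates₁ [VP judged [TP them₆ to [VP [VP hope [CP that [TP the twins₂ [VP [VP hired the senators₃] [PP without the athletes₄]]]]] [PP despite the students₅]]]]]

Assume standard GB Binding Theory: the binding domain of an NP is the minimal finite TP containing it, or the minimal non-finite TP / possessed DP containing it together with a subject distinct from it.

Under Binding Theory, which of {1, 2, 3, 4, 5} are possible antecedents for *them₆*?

*them* is a pronoun, so Principle B applies: it must be free in its binding domain.
Binding domain of *them₆*: the matrix TP, whose subject is the delegates₁.
*the delegates₁* c-commands the pronoun within its binding domain → coindexation would violate Principle B.
*the twins₂*: the pronoun c-commands this R-expression → coindexation would violate Principle C on *the twins₂*.
*the senators₃*: the pronoun c-commands this R-expression → coindexation would violate Principle C on *the senators₃*.
*the athletes₄*: the pronoun c-commands this R-expression → coindexation would violate Principle C on *the athletes₄*.
*the students₅*: the pronoun c-commands this R-expression → coindexation would violate Principle C on *the students₅*.

none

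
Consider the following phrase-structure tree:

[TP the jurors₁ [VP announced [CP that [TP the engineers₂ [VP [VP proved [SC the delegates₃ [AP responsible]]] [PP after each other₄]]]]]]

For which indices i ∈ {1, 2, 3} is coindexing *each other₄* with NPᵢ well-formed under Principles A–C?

*each other* is an anaphor, so Principle A applies: it must be bound in its binding domain.
Binding domain of *each other₄*: the embedded TP, whose subject is the engineers₂.
*the jurors₁* c-commands the anaphor but is outside its binding domain → cannot satisfy Principle A.
*the engineers₂* c-commands the anaphor within its binding domain → licit binder.
*the delegates₃* does not c-command the anaphor → cannot bind it.

{2}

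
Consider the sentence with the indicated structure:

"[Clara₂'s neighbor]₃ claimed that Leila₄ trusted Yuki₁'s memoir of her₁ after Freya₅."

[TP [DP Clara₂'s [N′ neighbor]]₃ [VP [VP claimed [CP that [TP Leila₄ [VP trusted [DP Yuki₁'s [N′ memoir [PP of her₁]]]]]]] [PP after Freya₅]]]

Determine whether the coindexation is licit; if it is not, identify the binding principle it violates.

Principle B

The two coindexed NPs are *Yuki₁* and *her₁*.
*her₁* is a pronoun. Its binding domain is the possessed DP, whose subject is Yuki₁.
*Yuki₁* c-commands it within that domain and carries the same index.
The pronoun is locally bound → Principle B violation.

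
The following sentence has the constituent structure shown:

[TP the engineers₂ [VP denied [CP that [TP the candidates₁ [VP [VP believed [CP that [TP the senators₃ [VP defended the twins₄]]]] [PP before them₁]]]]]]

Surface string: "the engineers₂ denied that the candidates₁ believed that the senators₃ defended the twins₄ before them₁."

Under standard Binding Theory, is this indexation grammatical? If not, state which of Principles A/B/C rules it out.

The two coindexed NPs are *the candidates₁* and *them₁*.
*them₁* is a pronoun. Its binding domain is the embedded TP, whose subject is the candidates₁.
*the candidates₁* c-commands it within that domain and carries the same index.
The pronoun is locally bound → Principle B violation.

Principle B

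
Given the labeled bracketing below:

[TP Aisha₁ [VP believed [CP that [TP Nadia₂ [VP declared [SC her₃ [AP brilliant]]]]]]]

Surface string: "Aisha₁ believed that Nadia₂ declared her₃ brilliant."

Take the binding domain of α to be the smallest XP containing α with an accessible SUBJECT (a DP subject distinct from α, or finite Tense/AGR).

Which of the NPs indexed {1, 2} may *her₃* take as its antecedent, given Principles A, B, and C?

{1}

*her* is a pronoun, so Principle B applies: it must be free in its binding domain.
Binding domain of *her₃*: the embedded TP, whose subject is Nadia₂.
*Aisha₁* c-commands the pronoun but from outside its binding domain, and is not c-commanded by it → coindexation permitted.
*Nadia₂* c-commands the pronoun within its binding domain → coindexation would violate Principle B.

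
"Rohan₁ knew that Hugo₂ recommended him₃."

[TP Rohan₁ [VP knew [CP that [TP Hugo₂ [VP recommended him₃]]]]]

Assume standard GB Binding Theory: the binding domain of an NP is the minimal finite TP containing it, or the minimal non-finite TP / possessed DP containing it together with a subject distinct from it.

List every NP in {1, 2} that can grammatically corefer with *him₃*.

{1}

*him* is a pronoun, so Principle B applies: it must be free in its binding domain.
Binding domain of *him₃*: the embedded TP, whose subject is Hugo₂.
*Rohan₁* c-commands the pronoun but from outside its binding domain, and is not c-commanded by it → coindexation permitted.
*Hugo₂* c-commands the pronoun within its binding domain → coindexation would violate Principle B.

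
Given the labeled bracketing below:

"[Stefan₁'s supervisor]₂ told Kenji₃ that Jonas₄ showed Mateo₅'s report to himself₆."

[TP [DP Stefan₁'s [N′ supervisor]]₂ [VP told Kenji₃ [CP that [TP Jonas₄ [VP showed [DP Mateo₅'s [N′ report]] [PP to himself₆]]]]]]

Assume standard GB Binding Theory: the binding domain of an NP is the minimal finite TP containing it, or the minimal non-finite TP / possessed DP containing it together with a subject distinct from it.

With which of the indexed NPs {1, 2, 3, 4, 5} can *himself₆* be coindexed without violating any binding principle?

{4}

*himself* is an anaphor, so Principle A applies: it must be bound in its binding domain.
Binding domain of *himself₆*: the embedded TP, whose subject is Jonas₄.
*Stefan₁* does not c-command the anaphor → cannot bind it.
*[Stefan₁'s supervisor]₂* c-commands the anaphor but is outside its binding domain → cannot satisfy Principle A.
*Kenji₃* c-commands the anaphor but is outside its binding domain → cannot satisfy Principle A.
*Jonas₄* c-commands the anaphor within its binding domain → licit binder.
*Mateo₅* does not c-command the anaphor → cannot bind it.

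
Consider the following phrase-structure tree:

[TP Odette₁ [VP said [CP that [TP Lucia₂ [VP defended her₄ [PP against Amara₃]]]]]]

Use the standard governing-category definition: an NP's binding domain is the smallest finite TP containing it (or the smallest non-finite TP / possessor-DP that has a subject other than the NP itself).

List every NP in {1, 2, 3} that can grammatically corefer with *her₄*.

{1}

*her* is a pronoun, so Principle B applies: it must be free in its binding domain.
Binding domain of *her₄*: the embedded TP, whose subject is Lucia₂.
*Odette₁* c-commands the pronoun but from outside its binding domain, and is not c-commanded by it → coindexation permitted.
*Lucia₂* c-commands the pronoun within its binding domain → coindexation would violate Principle B.
*Amara₃*: the pronoun c-commands this R-expression → coindexation would violate Principle C on *Amara₃*.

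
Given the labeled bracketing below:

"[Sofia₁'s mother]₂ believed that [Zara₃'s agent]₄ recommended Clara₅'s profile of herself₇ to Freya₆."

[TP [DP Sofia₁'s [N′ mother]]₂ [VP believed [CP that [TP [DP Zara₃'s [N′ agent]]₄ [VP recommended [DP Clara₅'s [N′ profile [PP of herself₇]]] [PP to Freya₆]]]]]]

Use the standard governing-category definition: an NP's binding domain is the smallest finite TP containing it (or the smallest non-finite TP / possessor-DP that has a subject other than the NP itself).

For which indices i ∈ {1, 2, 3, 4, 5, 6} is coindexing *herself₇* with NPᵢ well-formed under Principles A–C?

{5}

*herself* is an anaphor, so Principle A applies: it must be bound in its binding domain.
Binding domain of *herself₇*: the possessed DP, whose subject is Clara₅.
*Sofia₁* does not c-command the anaphor → cannot bind it.
*[Sofia₁'s mother]₂* c-commands the anaphor but is outside its binding domain → cannot satisfy Principle A.
*Zara₃* does not c-command the anaphor → cannot bind it.
*[Zara₃'s agent]₄* c-commands the anaphor but is outside its binding domain → cannot satisfy Principle A.
*Clara₅* c-commands the anaphor within its binding domain → licit binder.
*Freya₆* does not c-command the anaphor → cannot bind it.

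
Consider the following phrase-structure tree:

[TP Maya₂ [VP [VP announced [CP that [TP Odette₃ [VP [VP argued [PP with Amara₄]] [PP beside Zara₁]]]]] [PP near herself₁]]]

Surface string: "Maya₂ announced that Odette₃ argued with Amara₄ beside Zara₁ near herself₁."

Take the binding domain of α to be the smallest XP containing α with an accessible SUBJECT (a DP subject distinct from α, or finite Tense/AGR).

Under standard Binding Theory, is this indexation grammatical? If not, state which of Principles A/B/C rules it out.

Principle A

The two coindexed NPs are *Zara₁* and *herself₁*.
*herself₁* is an anaphor. Principle A requires it to be bound within its binding domain — the matrix TP, whose subject is Maya₂.
Within that domain it is c-commanded by *Maya₂*, which does not share its index.
*Zara₁* does not c-command the anaphor at all.
The anaphor is unbound in its domain → Principle A violation.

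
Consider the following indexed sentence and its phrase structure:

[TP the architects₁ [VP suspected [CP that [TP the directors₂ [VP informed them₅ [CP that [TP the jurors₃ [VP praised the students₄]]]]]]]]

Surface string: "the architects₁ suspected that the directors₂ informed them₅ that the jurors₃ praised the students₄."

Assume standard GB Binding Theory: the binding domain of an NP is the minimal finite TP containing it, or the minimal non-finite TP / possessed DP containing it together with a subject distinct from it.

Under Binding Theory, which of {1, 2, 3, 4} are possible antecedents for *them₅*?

*them* is a pronoun, so Principle B applies: it must be free in its binding domain.
Binding domain of *them₅*: the embedded TP, whose subject is the directors₂.
*the architects₁* c-commands the pronoun but from outside its binding domain, and is not c-commanded by it → coindexation permitted.
*the directors₂* c-commands the pronoun within its binding domain → coindexation would violate Principle B.
*the jurors₃*: the pronoun c-commands this R-expression → coindexation would violate Principle C on *the jurors₃*.
*the students₄*: the pronoun c-commands this R-expression → coindexation would violate Principle C on *the students₄*.

{1}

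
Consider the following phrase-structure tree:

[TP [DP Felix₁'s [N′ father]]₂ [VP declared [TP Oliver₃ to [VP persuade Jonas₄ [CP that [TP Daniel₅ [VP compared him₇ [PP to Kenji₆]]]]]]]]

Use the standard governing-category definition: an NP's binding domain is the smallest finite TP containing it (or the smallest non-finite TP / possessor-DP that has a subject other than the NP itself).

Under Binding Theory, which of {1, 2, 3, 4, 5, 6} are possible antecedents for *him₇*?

*him* is a pronoun, so Principle B applies: it must be free in its binding domain.
Binding domain of *him₇*: the embedded TP, whose subject is Daniel₅.
*Felix₁* and the pronoun do not c-command one another → neither Principle B nor Principle C is at stake; coindexation permitted.
*[Felix₁'s father]₂* c-commands the pronoun but from outside its binding domain, and is not c-commanded by it → coindexation permitted.
*Oliver₃* c-commands the pronoun but from outside its binding domain, and is not c-commanded by it → coindexation permitted.
*Jonas₄* c-commands the pronoun but from outside its binding domain, and is not c-commanded by it → coindexation permitted.
*Daniel₅* c-commands the pronoun within its binding domain → coindexation would violate Principle B.
*Kenji₆*: the pronoun c-commands this R-expression → coindexation would violate Principle C on *Kenji₆*.

{1, 2, 3, 4}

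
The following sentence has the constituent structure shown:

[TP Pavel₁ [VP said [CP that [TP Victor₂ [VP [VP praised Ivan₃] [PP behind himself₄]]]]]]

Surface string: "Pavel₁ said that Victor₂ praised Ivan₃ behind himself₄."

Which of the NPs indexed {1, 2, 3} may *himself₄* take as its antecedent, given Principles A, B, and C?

{2}

*himself* is an anaphor, so Principle A applies: it must be bound in its binding domain.
Binding domain of *himself₄*: the embedded TP, whose subject is Victor₂.
*Pavel₁* c-commands the anaphor but is outside its binding domain → cannot satisfy Principle A.
*Victor₂* c-commands the anaphor within its binding domain → licit binder.
*Ivan₃* does not c-command the anaphor → cannot bind it.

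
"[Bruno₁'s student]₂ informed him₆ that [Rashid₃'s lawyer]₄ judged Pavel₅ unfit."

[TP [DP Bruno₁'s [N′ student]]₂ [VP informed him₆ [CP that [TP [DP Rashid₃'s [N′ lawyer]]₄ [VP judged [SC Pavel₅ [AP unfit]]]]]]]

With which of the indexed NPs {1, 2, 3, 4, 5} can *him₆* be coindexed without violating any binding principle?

*him* is a pronoun, so Principle B applies: it must be free in its binding domain.
Binding domain of *him₆*: the matrix TP, whose subject is [Bruno₁'s student]₂.
*Bruno₁* and the pronoun do not c-command one another → neither Principle B nor Principle C is at stake; coindexation permitted.
*[Bruno₁'s student]₂* c-commands the pronoun within its binding domain → coindexation would violate Principle B.
*Rashid₃*: the pronoun c-commands this R-expression → coindexation would violate Principle C on *Rashid₃*.
*[Rashid₃'s lawyer]₄*: the pronoun c-commands this R-expression → coindexation would violate Principle C on *[Rashid₃'s lawyer]₄*.
*Pavel₅*: the pronoun c-commands this R-expression → coindexation would violate Principle C on *Pavel₅*.

{1}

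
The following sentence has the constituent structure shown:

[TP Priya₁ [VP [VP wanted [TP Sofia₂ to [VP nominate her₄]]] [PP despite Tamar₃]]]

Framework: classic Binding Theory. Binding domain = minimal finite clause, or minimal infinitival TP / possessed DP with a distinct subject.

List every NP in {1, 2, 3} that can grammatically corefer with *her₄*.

*her* is a pronoun, so Principle B applies: it must be free in its binding domain.
Binding domain of *her₄*: the embedded TP, whose subject is Sofia₂.
*Priya₁* c-commands the pronoun but from outside its binding domain, and is not c-commanded by it → coindexation permitted.
*Sofia₂* c-commands the pronoun within its binding domain → coindexation would violate Principle B.
*Tamar₃* and the pronoun do not c-command one another → neither Principle B nor Principle C is at stake; coindexation permitted.

{1, 3}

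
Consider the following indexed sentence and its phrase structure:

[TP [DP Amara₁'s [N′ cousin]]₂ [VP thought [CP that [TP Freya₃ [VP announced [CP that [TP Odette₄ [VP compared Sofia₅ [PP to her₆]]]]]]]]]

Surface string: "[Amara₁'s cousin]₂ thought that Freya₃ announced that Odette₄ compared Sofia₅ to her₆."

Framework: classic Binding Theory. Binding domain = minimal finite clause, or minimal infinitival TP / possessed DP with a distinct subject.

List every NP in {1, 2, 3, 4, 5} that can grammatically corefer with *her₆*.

{1, 2, 3}

*her* is a pronoun, so Principle B applies: it must be free in its binding domain.
Binding domain of *her₆*: the embedded TP, whose subject is Odette₄.
*Amara₁* and the pronoun do not c-command one another → neither Principle B nor Principle C is at stake; coindexation permitted.
*[Amara₁'s cousin]₂* c-commands the pronoun but from outside its binding domain, and is not c-commanded by it → coindexation permitted.
*Freya₃* c-commands the pronoun but from outside its binding domain, and is not c-commanded by it → coindexation permitted.
*Odette₄* c-commands the pronoun within its binding domain → coindexation would violate Principle B.
*Sofia₅* c-commands the pronoun within its binding domain → coindexation would violate Principle B.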